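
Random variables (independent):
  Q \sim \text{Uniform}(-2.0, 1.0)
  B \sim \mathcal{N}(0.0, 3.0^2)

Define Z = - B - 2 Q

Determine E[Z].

E[Z] = -2*E[Q] - 1*E[B]
E[Q] = -0.5
E[B] = 0
E[Z] = -2*(-0.5) - 1*0 = 1

1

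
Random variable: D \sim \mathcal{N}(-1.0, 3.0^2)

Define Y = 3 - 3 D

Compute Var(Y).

For Y = aD + b: Var(Y) = a² * Var(D)
Var(D) = 3.0^2 = 9
Var(Y) = (-3)² * 9 = 9 * 9 = 81

81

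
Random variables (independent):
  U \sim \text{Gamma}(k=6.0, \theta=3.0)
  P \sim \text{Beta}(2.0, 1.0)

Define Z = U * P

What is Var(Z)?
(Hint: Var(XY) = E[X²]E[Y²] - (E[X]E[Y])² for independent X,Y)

Var(XY) = E[X²]E[Y²] - (E[X]E[Y])²
E[U] = 18, Var(U) = 54
E[P] = 0.66666667, Var(P) = 0.055555556
E[U²] = 54 + 18² = 378
E[P²] = 0.055555556 + 0.66666667² = 0.5
Var(Z) = 378*0.5 - (18*0.66666667)²
= 189 - 144 = 45

45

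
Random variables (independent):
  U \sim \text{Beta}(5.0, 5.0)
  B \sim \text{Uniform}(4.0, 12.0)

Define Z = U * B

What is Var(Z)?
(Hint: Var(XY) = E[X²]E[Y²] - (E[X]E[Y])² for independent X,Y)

Var(XY) = E[X²]E[Y²] - (E[X]E[Y])²
E[U] = 0.5, Var(U) = 0.022727273
E[B] = 8, Var(B) = 5.3333333
E[U²] = 0.022727273 + 0.5² = 0.27272727
E[B²] = 5.3333333 + 8² = 69.333333
Var(Z) = 0.27272727*69.333333 - (0.5*8)²
= 18.909091 - 16 = 2.9090909

2.9090909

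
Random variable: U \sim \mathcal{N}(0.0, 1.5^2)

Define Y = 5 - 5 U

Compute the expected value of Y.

For Y = -5U + 5:
E[Y] = -5 * E[U] + 5
E[U] = 0.0 = 0
E[Y] = -5 * 0 + 5 = 5

5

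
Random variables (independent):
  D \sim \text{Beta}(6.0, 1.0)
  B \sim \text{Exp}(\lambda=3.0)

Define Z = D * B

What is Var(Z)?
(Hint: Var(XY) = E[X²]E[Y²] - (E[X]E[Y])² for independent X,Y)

Var(XY) = E[X²]E[Y²] - (E[X]E[Y])²
E[D] = 0.85714286, Var(D) = 0.015306122
E[B] = 0.33333333, Var(B) = 0.11111111
E[D²] = 0.015306122 + 0.85714286² = 0.75
E[B²] = 0.11111111 + 0.33333333² = 0.22222222
Var(Z) = 0.75*0.22222222 - (0.85714286*0.33333333)²
= 0.16666667 - 0.081632653 = 0.085034014

0.085034014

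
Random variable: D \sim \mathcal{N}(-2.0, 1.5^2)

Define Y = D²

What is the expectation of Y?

Using E[X²] = Var(X) + (E[X])²:
E[D] = -2
Var(D) = 1.5^2 = 2.25
E[D²] = 2.25 + (-2)² = 2.25 + 4 = 6.25

6.25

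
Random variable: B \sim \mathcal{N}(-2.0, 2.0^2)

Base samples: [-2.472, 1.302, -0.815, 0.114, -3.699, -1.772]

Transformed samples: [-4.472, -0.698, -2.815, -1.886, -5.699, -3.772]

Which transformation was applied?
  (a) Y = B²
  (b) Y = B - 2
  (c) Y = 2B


Checking option (b) Y = B - 2:
  B = -2.472 -> Y = -4.472 ✓
  B = 1.302 -> Y = -0.698 ✓
  B = -0.815 -> Y = -2.815 ✓
All samples match this transformation.

(b) B - 2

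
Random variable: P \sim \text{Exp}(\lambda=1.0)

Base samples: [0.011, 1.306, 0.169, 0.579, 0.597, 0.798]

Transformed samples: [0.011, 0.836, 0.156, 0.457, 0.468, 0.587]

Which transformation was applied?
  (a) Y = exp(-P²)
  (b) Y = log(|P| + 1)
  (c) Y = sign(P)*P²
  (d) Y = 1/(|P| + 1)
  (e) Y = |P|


Checking option (b) Y = log(|P| + 1):
  P = 0.011 -> Y = 0.011 ✓
  P = 1.306 -> Y = 0.836 ✓
  P = 0.169 -> Y = 0.156 ✓
All samples match this transformation.

(b) log(|P| + 1)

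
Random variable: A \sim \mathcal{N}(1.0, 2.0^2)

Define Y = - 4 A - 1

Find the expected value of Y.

For Y = -4A - 1:
E[Y] = -4 * E[A] - 1
E[A] = 1.0 = 1
E[Y] = -4 * 1 - 1 = -5

-5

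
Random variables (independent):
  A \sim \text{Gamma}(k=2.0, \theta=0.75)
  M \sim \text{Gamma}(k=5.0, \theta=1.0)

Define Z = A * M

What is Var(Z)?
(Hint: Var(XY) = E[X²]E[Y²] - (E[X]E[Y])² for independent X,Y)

Var(XY) = E[X²]E[Y²] - (E[X]E[Y])²
E[A] = 1.5, Var(A) = 1.125
E[M] = 5, Var(M) = 5
E[A²] = 1.125 + 1.5² = 3.375
E[M²] = 5 + 5² = 30
Var(Z) = 3.375*30 - (1.5*5)²
= 101.25 - 56.25 = 45

45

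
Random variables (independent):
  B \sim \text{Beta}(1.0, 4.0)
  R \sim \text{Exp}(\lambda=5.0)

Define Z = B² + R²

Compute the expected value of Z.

E[Z] = E[B²] + E[R²]
E[B²] = Var(B) + E[B]² = 0.026666667 + 0.04 = 0.066666667
E[R²] = Var(R) + E[R]² = 0.04 + 0.04 = 0.08
E[Z] = 0.066666667 + 0.08 = 0.14666667

0.14666667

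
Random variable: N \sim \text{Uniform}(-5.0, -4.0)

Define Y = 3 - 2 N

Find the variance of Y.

For Y = aN + b: Var(Y) = a² * Var(N)
Var(N) = (-4 + 5)^2/12 = 0.083333333
Var(Y) = (-2)² * 0.083333333 = 4 * 0.083333333 = 0.33333333

0.33333333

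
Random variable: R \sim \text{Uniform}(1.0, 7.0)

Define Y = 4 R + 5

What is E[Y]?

For Y = 4R + 5:
E[Y] = 4 * E[R] + 5
E[R] = (1 + 7)/2 = 4
E[Y] = 4 * 4 + 5 = 21

21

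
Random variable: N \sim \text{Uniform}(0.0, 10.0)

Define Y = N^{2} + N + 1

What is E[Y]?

E[Y] = 1*E[N²] + 1*E[N] + 1
E[N] = 5
E[N²] = Var(N) + (E[N])² = 8.3333333 + 25 = 33.333333
E[Y] = 1*33.333333 + 1*5 + 1 = 39.333333

39.333333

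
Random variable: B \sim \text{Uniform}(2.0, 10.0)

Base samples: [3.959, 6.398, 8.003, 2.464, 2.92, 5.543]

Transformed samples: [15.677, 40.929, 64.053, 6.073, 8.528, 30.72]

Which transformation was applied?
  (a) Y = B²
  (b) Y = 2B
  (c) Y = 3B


Checking option (a) Y = B²:
  B = 3.959 -> Y = 15.677 ✓
  B = 6.398 -> Y = 40.929 ✓
  B = 8.003 -> Y = 64.053 ✓
All samples match this transformation.

(a) B²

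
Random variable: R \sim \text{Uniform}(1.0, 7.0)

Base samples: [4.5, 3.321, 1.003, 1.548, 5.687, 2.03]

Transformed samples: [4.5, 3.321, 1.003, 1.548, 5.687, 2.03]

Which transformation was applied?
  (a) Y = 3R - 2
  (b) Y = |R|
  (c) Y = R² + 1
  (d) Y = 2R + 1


Checking option (b) Y = |R|:
  R = 4.5 -> Y = 4.5 ✓
  R = 3.321 -> Y = 3.321 ✓
  R = 1.003 -> Y = 1.003 ✓
All samples match this transformation.

(b) |R|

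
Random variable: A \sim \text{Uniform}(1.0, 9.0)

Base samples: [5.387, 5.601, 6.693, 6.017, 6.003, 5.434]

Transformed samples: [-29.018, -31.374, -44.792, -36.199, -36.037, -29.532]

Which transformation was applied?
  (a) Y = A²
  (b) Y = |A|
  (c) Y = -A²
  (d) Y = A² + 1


Checking option (c) Y = -A²:
  A = 5.387 -> Y = -29.018 ✓
  A = 5.601 -> Y = -31.374 ✓
  A = 6.693 -> Y = -44.792 ✓
All samples match this transformation.

(c) -A²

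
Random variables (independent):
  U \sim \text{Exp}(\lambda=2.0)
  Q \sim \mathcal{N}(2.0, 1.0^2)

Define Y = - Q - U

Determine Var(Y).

For independent RVs: Var(aX + bY) = a²Var(X) + b²Var(Y)
Var(U) = 0.25
Var(Q) = 1
Var(Y) = (-1)²*0.25 + (-1)²*1
= 1*0.25 + 1*1 = 1.25

1.25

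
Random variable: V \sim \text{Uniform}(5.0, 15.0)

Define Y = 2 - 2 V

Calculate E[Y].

For Y = -2V + 2:
E[Y] = -2 * E[V] + 2
E[V] = (5 + 15)/2 = 10
E[Y] = -2 * 10 + 2 = -18

-18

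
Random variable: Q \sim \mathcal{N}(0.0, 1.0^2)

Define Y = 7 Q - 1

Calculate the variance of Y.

For Y = aQ + b: Var(Y) = a² * Var(Q)
Var(Q) = 1.0^2 = 1
Var(Y) = 7² * 1 = 49 * 1 = 49

49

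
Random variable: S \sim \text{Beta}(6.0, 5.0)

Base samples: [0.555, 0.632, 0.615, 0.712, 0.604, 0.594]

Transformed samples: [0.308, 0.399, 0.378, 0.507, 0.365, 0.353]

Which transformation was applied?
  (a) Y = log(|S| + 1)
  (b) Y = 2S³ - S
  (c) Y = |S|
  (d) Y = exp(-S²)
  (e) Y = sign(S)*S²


Checking option (e) Y = sign(S)*S²:
  S = 0.555 -> Y = 0.308 ✓
  S = 0.632 -> Y = 0.399 ✓
  S = 0.615 -> Y = 0.378 ✓
All samples match this transformation.

(e) sign(S)*S²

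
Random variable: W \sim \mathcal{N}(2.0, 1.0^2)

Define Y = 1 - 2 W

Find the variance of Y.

For Y = aW + b: Var(Y) = a² * Var(W)
Var(W) = 1.0^2 = 1
Var(Y) = (-2)² * 1 = 4 * 1 = 4

4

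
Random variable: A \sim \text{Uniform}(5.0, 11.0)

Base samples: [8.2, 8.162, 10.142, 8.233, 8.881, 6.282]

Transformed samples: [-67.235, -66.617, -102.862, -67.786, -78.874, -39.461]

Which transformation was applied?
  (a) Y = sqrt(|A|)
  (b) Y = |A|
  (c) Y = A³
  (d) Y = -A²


Checking option (d) Y = -A²:
  A = 8.2 -> Y = -67.235 ✓
  A = 8.162 -> Y = -66.617 ✓
  A = 10.142 -> Y = -102.862 ✓
All samples match this transformation.

(d) -A²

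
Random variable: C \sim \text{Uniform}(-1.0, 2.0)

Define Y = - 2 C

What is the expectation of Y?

For Y = -2C:
E[Y] = -2 * E[C]
E[C] = (-1 + 2)/2 = 0.5
E[Y] = -2 * 0.5 = -1

-1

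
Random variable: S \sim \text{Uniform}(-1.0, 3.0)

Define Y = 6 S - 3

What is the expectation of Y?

For Y = 6S - 3:
E[Y] = 6 * E[S] - 3
E[S] = (-1 + 3)/2 = 1
E[Y] = 6 * 1 - 3 = 3

3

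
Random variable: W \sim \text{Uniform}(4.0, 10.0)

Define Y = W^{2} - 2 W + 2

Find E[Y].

E[Y] = 1*E[W²] - 2*E[W] + 2
E[W] = 7
E[W²] = Var(W) + (E[W])² = 3 + 49 = 52
E[Y] = 1*52 - 2*7 + 2 = 40

40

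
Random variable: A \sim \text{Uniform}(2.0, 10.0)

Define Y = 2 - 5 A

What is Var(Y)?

For Y = aA + b: Var(Y) = a² * Var(A)
Var(A) = (10 - 2)^2/12 = 5.3333333
Var(Y) = (-5)² * 5.3333333 = 25 * 5.3333333 = 133.33333

133.33333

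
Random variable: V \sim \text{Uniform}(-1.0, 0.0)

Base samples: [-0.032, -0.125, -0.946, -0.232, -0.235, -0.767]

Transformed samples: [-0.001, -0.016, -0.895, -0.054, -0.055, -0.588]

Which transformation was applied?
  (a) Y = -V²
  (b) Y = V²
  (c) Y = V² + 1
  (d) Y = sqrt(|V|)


Checking option (a) Y = -V²:
  V = -0.032 -> Y = -0.001 ✓
  V = -0.125 -> Y = -0.016 ✓
  V = -0.946 -> Y = -0.895 ✓
All samples match this transformation.

(a) -V²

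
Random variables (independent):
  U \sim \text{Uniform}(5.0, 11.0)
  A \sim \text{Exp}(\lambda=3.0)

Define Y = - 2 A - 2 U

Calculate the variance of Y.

For independent RVs: Var(aX + bY) = a²Var(X) + b²Var(Y)
Var(U) = 3
Var(A) = 0.11111111
Var(Y) = (-2)²*3 + (-2)²*0.11111111
= 4*3 + 4*0.11111111 = 12.444444

12.444444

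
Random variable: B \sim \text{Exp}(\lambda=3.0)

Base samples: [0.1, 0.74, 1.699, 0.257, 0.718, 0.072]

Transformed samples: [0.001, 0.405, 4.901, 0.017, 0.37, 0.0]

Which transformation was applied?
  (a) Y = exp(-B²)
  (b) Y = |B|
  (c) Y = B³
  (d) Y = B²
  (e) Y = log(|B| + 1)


Checking option (c) Y = B³:
  B = 0.1 -> Y = 0.001 ✓
  B = 0.74 -> Y = 0.405 ✓
  B = 1.699 -> Y = 4.901 ✓
All samples match this transformation.

(c) B³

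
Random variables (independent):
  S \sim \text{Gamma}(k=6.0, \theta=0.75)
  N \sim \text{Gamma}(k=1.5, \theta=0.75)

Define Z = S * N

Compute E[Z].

For independent RVs: E[XY] = E[X]*E[Y]
E[S] = 4.5
E[N] = 1.125
E[Z] = 4.5 * 1.125 = 5.0625

5.0625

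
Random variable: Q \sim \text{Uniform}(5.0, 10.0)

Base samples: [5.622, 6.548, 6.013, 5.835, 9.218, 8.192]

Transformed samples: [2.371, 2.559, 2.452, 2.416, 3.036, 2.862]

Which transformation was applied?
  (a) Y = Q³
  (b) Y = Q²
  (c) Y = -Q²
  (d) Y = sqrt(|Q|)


Checking option (d) Y = sqrt(|Q|):
  Q = 5.622 -> Y = 2.371 ✓
  Q = 6.548 -> Y = 2.559 ✓
  Q = 6.013 -> Y = 2.452 ✓
All samples match this transformation.

(d) sqrt(|Q|)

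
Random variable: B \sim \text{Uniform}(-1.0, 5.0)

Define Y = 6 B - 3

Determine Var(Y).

For Y = aB + b: Var(Y) = a² * Var(B)
Var(B) = (5 + 1)^2/12 = 3
Var(Y) = 6² * 3 = 36 * 3 = 108

108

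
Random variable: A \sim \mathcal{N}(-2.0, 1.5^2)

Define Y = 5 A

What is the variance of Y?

For Y = aA + b: Var(Y) = a² * Var(A)
Var(A) = 1.5^2 = 2.25
Var(Y) = 5² * 2.25 = 25 * 2.25 = 56.25

56.25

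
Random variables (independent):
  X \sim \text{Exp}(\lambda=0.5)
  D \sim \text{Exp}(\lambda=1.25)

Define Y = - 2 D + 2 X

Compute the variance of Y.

For independent RVs: Var(aX + bY) = a²Var(X) + b²Var(Y)
Var(X) = 4
Var(D) = 0.64
Var(Y) = 2²*4 + (-2)²*0.64
= 4*4 + 4*0.64 = 18.56

18.56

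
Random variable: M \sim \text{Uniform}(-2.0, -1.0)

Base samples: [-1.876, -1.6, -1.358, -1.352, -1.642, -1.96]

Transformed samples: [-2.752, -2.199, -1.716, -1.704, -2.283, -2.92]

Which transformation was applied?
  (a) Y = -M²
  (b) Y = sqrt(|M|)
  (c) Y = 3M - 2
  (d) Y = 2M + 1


Checking option (d) Y = 2M + 1:
  M = -1.876 -> Y = -2.752 ✓
  M = -1.6 -> Y = -2.199 ✓
  M = -1.358 -> Y = -1.716 ✓
All samples match this transformation.

(d) 2M + 1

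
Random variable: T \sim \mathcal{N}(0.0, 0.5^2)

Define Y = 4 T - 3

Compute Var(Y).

For Y = aT + b: Var(Y) = a² * Var(T)
Var(T) = 0.5^2 = 0.25
Var(Y) = 4² * 0.25 = 16 * 0.25 = 4

4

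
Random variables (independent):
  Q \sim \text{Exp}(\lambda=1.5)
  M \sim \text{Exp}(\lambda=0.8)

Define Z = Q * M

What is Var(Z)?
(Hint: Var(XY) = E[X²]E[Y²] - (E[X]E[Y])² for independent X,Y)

Var(XY) = E[X²]E[Y²] - (E[X]E[Y])²
E[Q] = 0.66666667, Var(Q) = 0.44444444
E[M] = 1.25, Var(M) = 1.5625
E[Q²] = 0.44444444 + 0.66666667² = 0.88888889
E[M²] = 1.5625 + 1.25² = 3.125
Var(Z) = 0.88888889*3.125 - (0.66666667*1.25)²
= 2.7777778 - 0.69444444 = 2.0833333

2.0833333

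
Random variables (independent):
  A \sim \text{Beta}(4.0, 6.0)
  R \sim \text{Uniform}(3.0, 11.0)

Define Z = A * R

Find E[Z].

For independent RVs: E[XY] = E[X]*E[Y]
E[A] = 0.4
E[R] = 7
E[Z] = 0.4 * 7 = 2.8

2.8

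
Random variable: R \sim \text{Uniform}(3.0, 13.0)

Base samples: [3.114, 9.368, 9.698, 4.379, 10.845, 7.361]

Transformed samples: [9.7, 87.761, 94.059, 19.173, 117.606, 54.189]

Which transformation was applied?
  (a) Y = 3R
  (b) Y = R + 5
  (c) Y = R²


Checking option (c) Y = R²:
  R = 3.114 -> Y = 9.7 ✓
  R = 9.368 -> Y = 87.761 ✓
  R = 9.698 -> Y = 94.059 ✓
All samples match this transformation.

(c) R²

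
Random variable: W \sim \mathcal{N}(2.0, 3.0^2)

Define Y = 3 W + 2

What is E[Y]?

For Y = 3W + 2:
E[Y] = 3 * E[W] + 2
E[W] = 2.0 = 2
E[Y] = 3 * 2 + 2 = 8

8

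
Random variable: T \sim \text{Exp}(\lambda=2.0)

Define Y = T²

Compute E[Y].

Using E[X²] = Var(X) + (E[X])²:
E[T] = 0.5
Var(T) = 1/2.0^2 = 0.25
E[T²] = 0.25 + 0.5² = 0.25 + 0.25 = 0.5

0.5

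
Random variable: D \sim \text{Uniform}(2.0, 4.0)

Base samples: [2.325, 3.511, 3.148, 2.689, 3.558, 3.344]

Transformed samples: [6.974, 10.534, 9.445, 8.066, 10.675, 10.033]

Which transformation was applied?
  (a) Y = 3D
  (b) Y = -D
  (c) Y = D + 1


Checking option (a) Y = 3D:
  D = 2.325 -> Y = 6.974 ✓
  D = 3.511 -> Y = 10.534 ✓
  D = 3.148 -> Y = 9.445 ✓
All samples match this transformation.

(a) 3D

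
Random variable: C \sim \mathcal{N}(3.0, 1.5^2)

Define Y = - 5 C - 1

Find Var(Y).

For Y = aC + b: Var(Y) = a² * Var(C)
Var(C) = 1.5^2 = 2.25
Var(Y) = (-5)² * 2.25 = 25 * 2.25 = 56.25

56.25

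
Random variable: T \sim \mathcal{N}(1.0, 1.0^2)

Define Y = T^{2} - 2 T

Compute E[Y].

E[Y] = 1*E[T²] - 2*E[T]
E[T] = 1
E[T²] = Var(T) + (E[T])² = 1 + 1 = 2
E[Y] = 1*2 - 2*1 = 0

0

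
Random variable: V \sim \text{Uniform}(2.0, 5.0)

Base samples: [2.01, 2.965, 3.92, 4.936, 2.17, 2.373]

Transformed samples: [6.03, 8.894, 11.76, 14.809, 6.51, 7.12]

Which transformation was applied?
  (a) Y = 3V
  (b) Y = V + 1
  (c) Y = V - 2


Checking option (a) Y = 3V:
  V = 2.01 -> Y = 6.03 ✓
  V = 2.965 -> Y = 8.894 ✓
  V = 3.92 -> Y = 11.76 ✓
All samples match this transformation.

(a) 3V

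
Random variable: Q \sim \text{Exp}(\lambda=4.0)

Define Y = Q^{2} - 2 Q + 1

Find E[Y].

E[Y] = 1*E[Q²] - 2*E[Q] + 1
E[Q] = 0.25
E[Q²] = Var(Q) + (E[Q])² = 0.0625 + 0.0625 = 0.125
E[Y] = 1*0.125 - 2*0.25 + 1 = 0.625

0.625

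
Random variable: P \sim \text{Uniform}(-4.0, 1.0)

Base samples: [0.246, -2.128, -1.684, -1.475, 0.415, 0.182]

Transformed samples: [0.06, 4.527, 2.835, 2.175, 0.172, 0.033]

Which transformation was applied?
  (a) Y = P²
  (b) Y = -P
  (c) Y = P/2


Checking option (a) Y = P²:
  P = 0.246 -> Y = 0.06 ✓
  P = -2.128 -> Y = 4.527 ✓
  P = -1.684 -> Y = 2.835 ✓
All samples match this transformation.

(a) P²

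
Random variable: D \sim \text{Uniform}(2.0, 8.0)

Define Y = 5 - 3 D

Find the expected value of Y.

For Y = -3D + 5:
E[Y] = -3 * E[D] + 5
E[D] = (2 + 8)/2 = 5
E[Y] = -3 * 5 + 5 = -10

-10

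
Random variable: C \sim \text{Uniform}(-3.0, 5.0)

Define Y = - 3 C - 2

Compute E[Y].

For Y = -3C - 2:
E[Y] = -3 * E[C] - 2
E[C] = (-3 + 5)/2 = 1
E[Y] = -3 * 1 - 2 = -5

-5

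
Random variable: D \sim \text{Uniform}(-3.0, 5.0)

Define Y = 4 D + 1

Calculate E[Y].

For Y = 4D + 1:
E[Y] = 4 * E[D] + 1
E[D] = (-3 + 5)/2 = 1
E[Y] = 4 * 1 + 1 = 5

5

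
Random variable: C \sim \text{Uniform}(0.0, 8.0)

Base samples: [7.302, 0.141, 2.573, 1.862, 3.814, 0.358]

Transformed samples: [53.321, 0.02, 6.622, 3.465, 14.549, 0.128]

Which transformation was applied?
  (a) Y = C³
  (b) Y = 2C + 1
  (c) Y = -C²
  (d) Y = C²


Checking option (d) Y = C²:
  C = 7.302 -> Y = 53.321 ✓
  C = 0.141 -> Y = 0.02 ✓
  C = 2.573 -> Y = 6.622 ✓
All samples match this transformation.

(d) C²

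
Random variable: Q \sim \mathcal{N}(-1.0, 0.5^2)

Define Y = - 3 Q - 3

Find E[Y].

For Y = -3Q - 3:
E[Y] = -3 * E[Q] - 3
E[Q] = -1.0 = -1
E[Y] = -3 * (-1) - 3 = 0

0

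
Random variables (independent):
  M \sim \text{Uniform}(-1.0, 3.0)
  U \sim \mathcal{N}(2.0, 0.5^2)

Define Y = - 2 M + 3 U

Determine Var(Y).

For independent RVs: Var(aX + bY) = a²Var(X) + b²Var(Y)
Var(M) = 1.3333333
Var(U) = 0.25
Var(Y) = (-2)²*1.3333333 + 3²*0.25
= 4*1.3333333 + 9*0.25 = 7.5833333

7.5833333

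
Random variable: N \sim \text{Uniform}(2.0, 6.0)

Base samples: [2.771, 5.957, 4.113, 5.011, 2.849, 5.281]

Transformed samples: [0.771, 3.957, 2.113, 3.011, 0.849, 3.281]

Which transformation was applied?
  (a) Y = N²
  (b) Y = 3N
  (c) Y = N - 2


Checking option (c) Y = N - 2:
  N = 2.771 -> Y = 0.771 ✓
  N = 5.957 -> Y = 3.957 ✓
  N = 4.113 -> Y = 2.113 ✓
All samples match this transformation.

(c) N - 2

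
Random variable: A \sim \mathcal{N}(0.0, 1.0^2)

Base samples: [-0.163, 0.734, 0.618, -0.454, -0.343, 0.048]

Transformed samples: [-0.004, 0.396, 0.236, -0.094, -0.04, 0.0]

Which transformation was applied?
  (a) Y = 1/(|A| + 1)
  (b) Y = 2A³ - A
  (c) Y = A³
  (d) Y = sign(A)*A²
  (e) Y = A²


Checking option (c) Y = A³:
  A = -0.163 -> Y = -0.004 ✓
  A = 0.734 -> Y = 0.396 ✓
  A = 0.618 -> Y = 0.236 ✓
All samples match this transformation.

(c) A³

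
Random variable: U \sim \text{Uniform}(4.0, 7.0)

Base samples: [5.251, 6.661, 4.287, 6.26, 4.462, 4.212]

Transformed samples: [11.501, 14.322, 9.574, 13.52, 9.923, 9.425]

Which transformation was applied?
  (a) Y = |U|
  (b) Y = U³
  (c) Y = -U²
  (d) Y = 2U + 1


Checking option (d) Y = 2U + 1:
  U = 5.251 -> Y = 11.501 ✓
  U = 6.661 -> Y = 14.322 ✓
  U = 4.287 -> Y = 9.574 ✓
All samples match this transformation.

(d) 2U + 1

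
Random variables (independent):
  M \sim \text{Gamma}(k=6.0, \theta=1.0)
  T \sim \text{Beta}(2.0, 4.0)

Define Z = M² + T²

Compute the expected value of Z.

E[Z] = E[M²] + E[T²]
E[M²] = Var(M) + E[M]² = 6 + 36 = 42
E[T²] = Var(T) + E[T]² = 0.031746032 + 0.11111111 = 0.14285714
E[Z] = 42 + 0.14285714 = 42.142857

42.142857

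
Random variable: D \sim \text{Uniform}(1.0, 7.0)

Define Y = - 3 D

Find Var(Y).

For Y = aD + b: Var(Y) = a² * Var(D)
Var(D) = (7 - 1)^2/12 = 3
Var(Y) = (-3)² * 3 = 9 * 3 = 27

27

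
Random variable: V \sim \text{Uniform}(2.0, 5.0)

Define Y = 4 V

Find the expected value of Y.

For Y = 4V:
E[Y] = 4 * E[V]
E[V] = (2 + 5)/2 = 3.5
E[Y] = 4 * 3.5 = 14

14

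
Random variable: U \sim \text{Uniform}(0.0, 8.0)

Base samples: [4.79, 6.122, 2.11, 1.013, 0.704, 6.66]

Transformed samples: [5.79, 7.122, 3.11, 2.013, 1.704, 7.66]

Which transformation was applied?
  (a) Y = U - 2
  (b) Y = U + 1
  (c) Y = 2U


Checking option (b) Y = U + 1:
  U = 4.79 -> Y = 5.79 ✓
  U = 6.122 -> Y = 7.122 ✓
  U = 2.11 -> Y = 3.11 ✓
All samples match this transformation.

(b) U + 1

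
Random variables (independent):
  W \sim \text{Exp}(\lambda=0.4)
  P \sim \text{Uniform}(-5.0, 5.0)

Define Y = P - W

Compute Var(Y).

For independent RVs: Var(aX + bY) = a²Var(X) + b²Var(Y)
Var(W) = 6.25
Var(P) = 8.3333333
Var(Y) = (-1)²*6.25 + 1²*8.3333333
= 1*6.25 + 1*8.3333333 = 14.583333

14.583333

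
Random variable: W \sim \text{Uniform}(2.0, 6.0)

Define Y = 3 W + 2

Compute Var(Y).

For Y = aW + b: Var(Y) = a² * Var(W)
Var(W) = (6 - 2)^2/12 = 1.3333333
Var(Y) = 3² * 1.3333333 = 9 * 1.3333333 = 12

12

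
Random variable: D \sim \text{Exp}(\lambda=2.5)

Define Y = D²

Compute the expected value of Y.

E[D²] = Var(D) + (E[D])² = 0.16 + 0.16 = 0.32

0.32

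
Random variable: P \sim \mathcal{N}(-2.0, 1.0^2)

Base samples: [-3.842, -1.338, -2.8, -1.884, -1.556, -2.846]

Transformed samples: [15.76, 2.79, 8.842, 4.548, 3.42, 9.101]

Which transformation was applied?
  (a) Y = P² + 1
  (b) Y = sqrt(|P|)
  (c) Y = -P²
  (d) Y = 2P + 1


Checking option (a) Y = P² + 1:
  P = -3.842 -> Y = 15.76 ✓
  P = -1.338 -> Y = 2.79 ✓
  P = -2.8 -> Y = 8.842 ✓
All samples match this transformation.

(a) P² + 1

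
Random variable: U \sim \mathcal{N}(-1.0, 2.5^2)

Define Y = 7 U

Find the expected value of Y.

For Y = 7U:
E[Y] = 7 * E[U]
E[U] = -1.0 = -1
E[Y] = 7 * (-1) = -7

-7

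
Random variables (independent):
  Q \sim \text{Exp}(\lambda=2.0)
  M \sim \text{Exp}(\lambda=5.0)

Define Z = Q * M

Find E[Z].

For independent RVs: E[XY] = E[X]*E[Y]
E[Q] = 0.5
E[M] = 0.2
E[Z] = 0.5 * 0.2 = 0.1

0.1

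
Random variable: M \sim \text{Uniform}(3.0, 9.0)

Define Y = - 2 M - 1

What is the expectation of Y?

For Y = -2M - 1:
E[Y] = -2 * E[M] - 1
E[M] = (3 + 9)/2 = 6
E[Y] = -2 * 6 - 1 = -13

-13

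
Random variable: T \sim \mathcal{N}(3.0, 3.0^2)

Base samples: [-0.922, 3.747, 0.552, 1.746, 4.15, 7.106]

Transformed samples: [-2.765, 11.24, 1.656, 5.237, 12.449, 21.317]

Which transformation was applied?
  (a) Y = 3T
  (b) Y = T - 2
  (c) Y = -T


Checking option (a) Y = 3T:
  T = -0.922 -> Y = -2.765 ✓
  T = 3.747 -> Y = 11.24 ✓
  T = 0.552 -> Y = 1.656 ✓
All samples match this transformation.

(a) 3T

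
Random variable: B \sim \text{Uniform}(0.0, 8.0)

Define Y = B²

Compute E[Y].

Using E[X²] = Var(X) + (E[X])²:
E[B] = 4
Var(B) = (8 - 0)^2/12 = 5.3333333
E[B²] = 5.3333333 + 4² = 5.3333333 + 16 = 21.333333

21.333333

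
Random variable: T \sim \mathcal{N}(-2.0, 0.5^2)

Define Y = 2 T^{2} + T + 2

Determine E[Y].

E[Y] = 2*E[T²] + 1*E[T] + 2
E[T] = -2
E[T²] = Var(T) + (E[T])² = 0.25 + 4 = 4.25
E[Y] = 2*4.25 + 1*(-2) + 2 = 8.5

8.5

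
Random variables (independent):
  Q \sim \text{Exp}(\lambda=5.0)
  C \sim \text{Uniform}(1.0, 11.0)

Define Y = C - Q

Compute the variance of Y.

For independent RVs: Var(aX + bY) = a²Var(X) + b²Var(Y)
Var(Q) = 0.04
Var(C) = 8.3333333
Var(Y) = (-1)²*0.04 + 1²*8.3333333
= 1*0.04 + 1*8.3333333 = 8.3733333

8.3733333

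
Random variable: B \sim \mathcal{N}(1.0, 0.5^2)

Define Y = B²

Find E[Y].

Using E[X²] = Var(X) + (E[X])²:
E[B] = 1
Var(B) = 0.5^2 = 0.25
E[B²] = 0.25 + 1² = 0.25 + 1 = 1.25

1.25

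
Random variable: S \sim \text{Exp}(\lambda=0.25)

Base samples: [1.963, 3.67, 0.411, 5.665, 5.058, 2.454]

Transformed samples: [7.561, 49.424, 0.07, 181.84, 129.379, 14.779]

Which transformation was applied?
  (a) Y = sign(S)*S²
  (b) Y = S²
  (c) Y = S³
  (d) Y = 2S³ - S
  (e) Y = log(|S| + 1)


Checking option (c) Y = S³:
  S = 1.963 -> Y = 7.561 ✓
  S = 3.67 -> Y = 49.424 ✓
  S = 0.411 -> Y = 0.07 ✓
All samples match this transformation.

(c) S³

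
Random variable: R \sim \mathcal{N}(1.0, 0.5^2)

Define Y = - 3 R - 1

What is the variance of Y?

For Y = aR + b: Var(Y) = a² * Var(R)
Var(R) = 0.5^2 = 0.25
Var(Y) = (-3)² * 0.25 = 9 * 0.25 = 2.25

2.25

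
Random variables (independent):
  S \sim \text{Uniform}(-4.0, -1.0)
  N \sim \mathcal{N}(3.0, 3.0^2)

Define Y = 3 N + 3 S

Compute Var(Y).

For independent RVs: Var(aX + bY) = a²Var(X) + b²Var(Y)
Var(S) = 0.75
Var(N) = 9
Var(Y) = 3²*0.75 + 3²*9
= 9*0.75 + 9*9 = 87.75

87.75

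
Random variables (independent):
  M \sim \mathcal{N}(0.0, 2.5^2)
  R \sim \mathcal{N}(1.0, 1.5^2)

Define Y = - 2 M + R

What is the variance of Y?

For independent RVs: Var(aX + bY) = a²Var(X) + b²Var(Y)
Var(M) = 6.25
Var(R) = 2.25
Var(Y) = (-2)²*6.25 + 1²*2.25
= 4*6.25 + 1*2.25 = 27.25

27.25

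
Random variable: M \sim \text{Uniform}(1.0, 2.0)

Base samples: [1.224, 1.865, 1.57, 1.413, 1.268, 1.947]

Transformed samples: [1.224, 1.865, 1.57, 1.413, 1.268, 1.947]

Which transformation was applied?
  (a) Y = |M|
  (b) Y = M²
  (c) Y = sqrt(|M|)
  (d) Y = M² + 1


Checking option (a) Y = |M|:
  M = 1.224 -> Y = 1.224 ✓
  M = 1.865 -> Y = 1.865 ✓
  M = 1.57 -> Y = 1.57 ✓
All samples match this transformation.

(a) |M|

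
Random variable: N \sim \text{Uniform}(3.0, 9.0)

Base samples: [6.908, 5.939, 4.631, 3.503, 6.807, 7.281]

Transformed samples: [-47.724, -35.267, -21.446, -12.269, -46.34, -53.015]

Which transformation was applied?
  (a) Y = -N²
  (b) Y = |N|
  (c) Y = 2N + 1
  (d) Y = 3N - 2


Checking option (a) Y = -N²:
  N = 6.908 -> Y = -47.724 ✓
  N = 5.939 -> Y = -35.267 ✓
  N = 4.631 -> Y = -21.446 ✓
All samples match this transformation.

(a) -N²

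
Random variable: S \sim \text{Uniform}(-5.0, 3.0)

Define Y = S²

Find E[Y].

E[S²] = Var(S) + (E[S])² = 5.3333333 + 1 = 6.3333333

6.3333333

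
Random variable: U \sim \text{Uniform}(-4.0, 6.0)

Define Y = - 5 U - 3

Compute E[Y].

For Y = -5U - 3:
E[Y] = -5 * E[U] - 3
E[U] = (-4 + 6)/2 = 1
E[Y] = -5 * 1 - 3 = -8

-8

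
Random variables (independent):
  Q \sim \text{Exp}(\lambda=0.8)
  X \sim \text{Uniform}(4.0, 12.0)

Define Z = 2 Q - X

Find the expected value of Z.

E[Z] = 2*E[Q] - 1*E[X]
E[Q] = 1.25
E[X] = 8
E[Z] = 2*1.25 - 1*8 = -5.5

-5.5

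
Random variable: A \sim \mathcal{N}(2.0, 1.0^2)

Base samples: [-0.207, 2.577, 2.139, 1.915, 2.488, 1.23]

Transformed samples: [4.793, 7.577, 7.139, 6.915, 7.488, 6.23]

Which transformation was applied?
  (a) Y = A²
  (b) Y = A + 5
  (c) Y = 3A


Checking option (b) Y = A + 5:
  A = -0.207 -> Y = 4.793 ✓
  A = 2.577 -> Y = 7.577 ✓
  A = 2.139 -> Y = 7.139 ✓
All samples match this transformation.

(b) A + 5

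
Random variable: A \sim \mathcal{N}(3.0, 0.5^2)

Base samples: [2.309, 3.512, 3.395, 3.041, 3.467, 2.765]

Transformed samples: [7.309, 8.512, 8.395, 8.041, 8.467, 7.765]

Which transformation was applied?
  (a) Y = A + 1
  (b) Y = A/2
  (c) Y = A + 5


Checking option (c) Y = A + 5:
  A = 2.309 -> Y = 7.309 ✓
  A = 3.512 -> Y = 8.512 ✓
  A = 3.395 -> Y = 8.395 ✓
All samples match this transformation.

(c) A + 5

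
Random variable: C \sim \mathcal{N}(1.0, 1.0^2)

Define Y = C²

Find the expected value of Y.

Using E[X²] = Var(X) + (E[X])²:
E[C] = 1
Var(C) = 1.0^2 = 1
E[C²] = 1 + 1² = 1 + 1 = 2

2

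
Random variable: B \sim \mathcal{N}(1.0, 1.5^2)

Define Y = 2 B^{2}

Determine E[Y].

E[Y] = 2*E[B²]
E[B] = 1
E[B²] = Var(B) + (E[B])² = 2.25 + 1 = 3.25
E[Y] = 2*3.25 = 6.5

6.5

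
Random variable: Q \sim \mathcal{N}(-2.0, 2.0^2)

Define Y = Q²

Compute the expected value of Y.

E[Q²] = Var(Q) + (E[Q])² = 4 + 4 = 8

8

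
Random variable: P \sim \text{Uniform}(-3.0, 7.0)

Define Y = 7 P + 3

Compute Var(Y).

For Y = aP + b: Var(Y) = a² * Var(P)
Var(P) = (7 + 3)^2/12 = 8.3333333
Var(Y) = 7² * 8.3333333 = 49 * 8.3333333 = 408.33333

408.33333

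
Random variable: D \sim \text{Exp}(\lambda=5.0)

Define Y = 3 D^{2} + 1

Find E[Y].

E[Y] = 3*E[D²] + 1
E[D] = 0.2
E[D²] = Var(D) + (E[D])² = 0.04 + 0.04 = 0.08
E[Y] = 3*0.08 + 1 = 1.24

1.24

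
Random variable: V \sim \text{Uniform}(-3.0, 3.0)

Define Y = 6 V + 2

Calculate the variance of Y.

For Y = aV + b: Var(Y) = a² * Var(V)
Var(V) = (3 + 3)^2/12 = 3
Var(Y) = 6² * 3 = 36 * 3 = 108

108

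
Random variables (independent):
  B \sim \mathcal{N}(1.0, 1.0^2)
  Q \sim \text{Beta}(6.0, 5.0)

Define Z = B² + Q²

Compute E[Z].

E[Z] = E[B²] + E[Q²]
E[B²] = Var(B) + E[B]² = 1 + 1 = 2
E[Q²] = Var(Q) + E[Q]² = 0.020661157 + 0.29752066 = 0.31818182
E[Z] = 2 + 0.31818182 = 2.3181818

2.3181818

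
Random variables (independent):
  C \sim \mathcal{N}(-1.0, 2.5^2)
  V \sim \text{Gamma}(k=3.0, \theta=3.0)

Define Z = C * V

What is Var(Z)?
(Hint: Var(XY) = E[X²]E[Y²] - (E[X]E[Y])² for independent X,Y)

Var(XY) = E[X²]E[Y²] - (E[X]E[Y])²
E[C] = -1, Var(C) = 6.25
E[V] = 9, Var(V) = 27
E[C²] = 6.25 + (-1)² = 7.25
E[V²] = 27 + 9² = 108
Var(Z) = 7.25*108 - (-1*9)²
= 783 - 81 = 702

702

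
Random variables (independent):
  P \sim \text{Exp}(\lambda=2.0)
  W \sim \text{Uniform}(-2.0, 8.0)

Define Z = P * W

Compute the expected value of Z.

For independent RVs: E[XY] = E[X]*E[Y]
E[P] = 0.5
E[W] = 3
E[Z] = 0.5 * 3 = 1.5

1.5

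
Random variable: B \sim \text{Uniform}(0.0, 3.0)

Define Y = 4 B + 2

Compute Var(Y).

For Y = aB + b: Var(Y) = a² * Var(B)
Var(B) = (3 - 0)^2/12 = 0.75
Var(Y) = 4² * 0.75 = 16 * 0.75 = 12

12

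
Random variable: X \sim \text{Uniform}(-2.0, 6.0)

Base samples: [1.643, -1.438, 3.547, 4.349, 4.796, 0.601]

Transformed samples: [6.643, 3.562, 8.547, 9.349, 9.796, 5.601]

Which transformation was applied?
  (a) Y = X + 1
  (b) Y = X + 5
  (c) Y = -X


Checking option (b) Y = X + 5:
  X = 1.643 -> Y = 6.643 ✓
  X = -1.438 -> Y = 3.562 ✓
  X = 3.547 -> Y = 8.547 ✓
All samples match this transformation.

(b) X + 5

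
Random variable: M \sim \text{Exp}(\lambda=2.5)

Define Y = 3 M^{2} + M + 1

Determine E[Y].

E[Y] = 3*E[M²] + 1*E[M] + 1
E[M] = 0.4
E[M²] = Var(M) + (E[M])² = 0.16 + 0.16 = 0.32
E[Y] = 3*0.32 + 1*0.4 + 1 = 2.36

2.36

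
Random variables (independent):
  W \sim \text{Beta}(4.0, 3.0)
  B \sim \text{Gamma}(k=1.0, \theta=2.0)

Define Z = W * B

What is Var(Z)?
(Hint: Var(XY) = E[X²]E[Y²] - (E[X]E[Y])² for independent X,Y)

Var(XY) = E[X²]E[Y²] - (E[X]E[Y])²
E[W] = 0.57142857, Var(W) = 0.030612245
E[B] = 2, Var(B) = 4
E[W²] = 0.030612245 + 0.57142857² = 0.35714286
E[B²] = 4 + 2² = 8
Var(Z) = 0.35714286*8 - (0.57142857*2)²
= 2.8571429 - 1.3061224 = 1.5510204

1.5510204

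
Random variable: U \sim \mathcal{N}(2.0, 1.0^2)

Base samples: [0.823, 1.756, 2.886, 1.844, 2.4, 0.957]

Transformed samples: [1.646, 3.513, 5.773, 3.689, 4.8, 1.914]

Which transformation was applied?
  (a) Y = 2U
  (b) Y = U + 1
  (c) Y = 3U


Checking option (a) Y = 2U:
  U = 0.823 -> Y = 1.646 ✓
  U = 1.756 -> Y = 3.513 ✓
  U = 2.886 -> Y = 5.773 ✓
All samples match this transformation.

(a) 2U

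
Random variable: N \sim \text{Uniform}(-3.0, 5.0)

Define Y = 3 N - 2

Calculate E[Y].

For Y = 3N - 2:
E[Y] = 3 * E[N] - 2
E[N] = (-3 + 5)/2 = 1
E[Y] = 3 * 1 - 2 = 1

1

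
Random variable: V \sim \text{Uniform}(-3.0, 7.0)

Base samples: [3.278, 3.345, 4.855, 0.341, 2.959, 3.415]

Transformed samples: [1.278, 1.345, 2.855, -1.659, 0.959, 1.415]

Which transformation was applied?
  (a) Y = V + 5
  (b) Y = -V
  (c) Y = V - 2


Checking option (c) Y = V - 2:
  V = 3.278 -> Y = 1.278 ✓
  V = 3.345 -> Y = 1.345 ✓
  V = 4.855 -> Y = 2.855 ✓
All samples match this transformation.

(c) V - 2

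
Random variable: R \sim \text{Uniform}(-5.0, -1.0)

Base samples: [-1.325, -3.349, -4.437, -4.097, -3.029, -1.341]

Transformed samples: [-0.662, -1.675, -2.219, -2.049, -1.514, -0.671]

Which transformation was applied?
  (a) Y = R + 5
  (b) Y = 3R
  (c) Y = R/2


Checking option (c) Y = R/2:
  R = -1.325 -> Y = -0.662 ✓
  R = -3.349 -> Y = -1.675 ✓
  R = -4.437 -> Y = -2.219 ✓
All samples match this transformation.

(c) R/2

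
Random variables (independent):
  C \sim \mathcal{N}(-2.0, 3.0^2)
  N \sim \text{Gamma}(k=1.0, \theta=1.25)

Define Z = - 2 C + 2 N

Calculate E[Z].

E[Z] = -2*E[C] + 2*E[N]
E[C] = -2
E[N] = 1.25
E[Z] = -2*(-2) + 2*1.25 = 6.5

6.5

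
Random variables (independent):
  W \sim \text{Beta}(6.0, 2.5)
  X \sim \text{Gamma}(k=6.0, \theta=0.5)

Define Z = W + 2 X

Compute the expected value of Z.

E[Z] = 1*E[W] + 2*E[X]
E[W] = 0.70588235
E[X] = 3
E[Z] = 1*0.70588235 + 2*3 = 6.7058824

6.7058824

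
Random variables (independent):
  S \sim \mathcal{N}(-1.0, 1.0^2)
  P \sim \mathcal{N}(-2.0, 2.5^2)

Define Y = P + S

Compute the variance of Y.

For independent RVs: Var(aX + bY) = a²Var(X) + b²Var(Y)
Var(S) = 1
Var(P) = 6.25
Var(Y) = 1²*1 + 1²*6.25
= 1*1 + 1*6.25 = 7.25

7.25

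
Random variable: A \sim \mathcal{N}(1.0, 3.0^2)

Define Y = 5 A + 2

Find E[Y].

For Y = 5A + 2:
E[Y] = 5 * E[A] + 2
E[A] = 1.0 = 1
E[Y] = 5 * 1 + 2 = 7

7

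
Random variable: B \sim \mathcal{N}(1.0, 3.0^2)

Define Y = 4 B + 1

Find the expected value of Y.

For Y = 4B + 1:
E[Y] = 4 * E[B] + 1
E[B] = 1.0 = 1
E[Y] = 4 * 1 + 1 = 5

5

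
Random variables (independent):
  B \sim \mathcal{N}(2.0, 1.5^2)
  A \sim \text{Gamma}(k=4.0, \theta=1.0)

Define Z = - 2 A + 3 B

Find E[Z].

E[Z] = 3*E[B] - 2*E[A]
E[B] = 2
E[A] = 4
E[Z] = 3*2 - 2*4 = -2

-2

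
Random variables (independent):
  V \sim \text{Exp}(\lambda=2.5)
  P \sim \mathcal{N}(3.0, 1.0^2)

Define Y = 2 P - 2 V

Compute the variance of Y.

For independent RVs: Var(aX + bY) = a²Var(X) + b²Var(Y)
Var(V) = 0.16
Var(P) = 1
Var(Y) = (-2)²*0.16 + 2²*1
= 4*0.16 + 4*1 = 4.64

4.64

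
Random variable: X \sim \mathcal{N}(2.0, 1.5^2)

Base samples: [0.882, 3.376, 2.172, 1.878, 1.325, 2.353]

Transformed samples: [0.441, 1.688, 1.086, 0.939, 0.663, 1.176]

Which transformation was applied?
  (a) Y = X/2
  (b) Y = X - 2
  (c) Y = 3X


Checking option (a) Y = X/2:
  X = 0.882 -> Y = 0.441 ✓
  X = 3.376 -> Y = 1.688 ✓
  X = 2.172 -> Y = 1.086 ✓
All samples match this transformation.

(a) X/2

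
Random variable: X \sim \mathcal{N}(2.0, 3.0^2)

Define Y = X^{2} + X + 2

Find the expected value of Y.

E[Y] = 1*E[X²] + 1*E[X] + 2
E[X] = 2
E[X²] = Var(X) + (E[X])² = 9 + 4 = 13
E[Y] = 1*13 + 1*2 + 2 = 17

17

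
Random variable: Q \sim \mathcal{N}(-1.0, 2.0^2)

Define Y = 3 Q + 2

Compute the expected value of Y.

For Y = 3Q + 2:
E[Y] = 3 * E[Q] + 2
E[Q] = -1.0 = -1
E[Y] = 3 * (-1) + 2 = -1

-1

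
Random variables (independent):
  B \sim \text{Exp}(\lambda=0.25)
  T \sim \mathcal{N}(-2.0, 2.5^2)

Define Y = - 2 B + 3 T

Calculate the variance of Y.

For independent RVs: Var(aX + bY) = a²Var(X) + b²Var(Y)
Var(B) = 16
Var(T) = 6.25
Var(Y) = (-2)²*16 + 3²*6.25
= 4*16 + 9*6.25 = 120.25

120.25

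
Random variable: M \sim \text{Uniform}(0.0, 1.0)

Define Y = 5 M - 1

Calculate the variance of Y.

For Y = aM + b: Var(Y) = a² * Var(M)
Var(M) = (1 - 0)^2/12 = 0.083333333
Var(Y) = 5² * 0.083333333 = 25 * 0.083333333 = 2.0833333

2.0833333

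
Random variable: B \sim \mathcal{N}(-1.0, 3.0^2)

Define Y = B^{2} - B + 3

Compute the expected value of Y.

E[Y] = 1*E[B²] - 1*E[B] + 3
E[B] = -1
E[B²] = Var(B) + (E[B])² = 9 + 1 = 10
E[Y] = 1*10 - 1*(-1) + 3 = 14

14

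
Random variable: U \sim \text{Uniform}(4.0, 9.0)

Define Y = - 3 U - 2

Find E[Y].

For Y = -3U - 2:
E[Y] = -3 * E[U] - 2
E[U] = (4 + 9)/2 = 6.5
E[Y] = -3 * 6.5 - 2 = -21.5

-21.5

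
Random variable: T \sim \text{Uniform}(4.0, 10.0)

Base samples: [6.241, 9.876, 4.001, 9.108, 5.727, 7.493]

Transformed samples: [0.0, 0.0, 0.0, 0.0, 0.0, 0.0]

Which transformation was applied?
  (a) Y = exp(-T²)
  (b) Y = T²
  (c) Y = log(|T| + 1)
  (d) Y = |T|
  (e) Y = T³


Checking option (a) Y = exp(-T²):
  T = 6.241 -> Y = 0.0 ✓
  T = 9.876 -> Y = 0.0 ✓
  T = 4.001 -> Y = 0.0 ✓
All samples match this transformation.

(a) exp(-T²)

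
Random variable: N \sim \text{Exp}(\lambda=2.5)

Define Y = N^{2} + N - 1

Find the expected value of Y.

E[Y] = 1*E[N²] + 1*E[N] - 1
E[N] = 0.4
E[N²] = Var(N) + (E[N])² = 0.16 + 0.16 = 0.32
E[Y] = 1*0.32 + 1*0.4 - 1 = -0.28

-0.28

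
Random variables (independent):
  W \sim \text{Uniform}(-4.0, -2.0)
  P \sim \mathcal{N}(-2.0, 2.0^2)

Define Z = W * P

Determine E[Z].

For independent RVs: E[XY] = E[X]*E[Y]
E[W] = -3
E[P] = -2
E[Z] = -3 * (-2) = 6

6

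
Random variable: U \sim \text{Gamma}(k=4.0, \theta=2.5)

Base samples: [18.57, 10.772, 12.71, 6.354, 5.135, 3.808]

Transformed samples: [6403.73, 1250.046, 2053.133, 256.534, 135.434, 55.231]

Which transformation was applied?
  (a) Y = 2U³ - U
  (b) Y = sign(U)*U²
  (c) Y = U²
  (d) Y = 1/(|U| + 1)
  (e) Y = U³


Checking option (e) Y = U³:
  U = 18.57 -> Y = 6403.73 ✓
  U = 10.772 -> Y = 1250.046 ✓
  U = 12.71 -> Y = 2053.133 ✓
All samples match this transformation.

(e) U³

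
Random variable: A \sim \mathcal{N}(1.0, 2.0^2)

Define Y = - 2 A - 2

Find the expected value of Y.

For Y = -2A - 2:
E[Y] = -2 * E[A] - 2
E[A] = 1.0 = 1
E[Y] = -2 * 1 - 2 = -4

-4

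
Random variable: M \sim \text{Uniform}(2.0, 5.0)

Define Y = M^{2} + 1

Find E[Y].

E[Y] = 1*E[M²] + 1
E[M] = 3.5
E[M²] = Var(M) + (E[M])² = 0.75 + 12.25 = 13
E[Y] = 1*13 + 1 = 14

14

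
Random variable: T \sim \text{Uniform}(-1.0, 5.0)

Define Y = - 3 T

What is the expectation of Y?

For Y = -3T:
E[Y] = -3 * E[T]
E[T] = (-1 + 5)/2 = 2
E[Y] = -3 * 2 = -6

-6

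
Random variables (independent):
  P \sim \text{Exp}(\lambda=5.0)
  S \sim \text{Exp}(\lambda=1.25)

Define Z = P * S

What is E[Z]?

For independent RVs: E[XY] = E[X]*E[Y]
E[P] = 0.2
E[S] = 0.8
E[Z] = 0.2 * 0.8 = 0.16

0.16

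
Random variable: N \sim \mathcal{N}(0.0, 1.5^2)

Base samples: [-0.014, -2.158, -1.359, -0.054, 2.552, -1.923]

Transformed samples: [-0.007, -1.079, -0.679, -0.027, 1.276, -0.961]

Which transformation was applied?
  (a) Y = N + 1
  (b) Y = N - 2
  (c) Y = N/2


Checking option (c) Y = N/2:
  N = -0.014 -> Y = -0.007 ✓
  N = -2.158 -> Y = -1.079 ✓
  N = -1.359 -> Y = -0.679 ✓
All samples match this transformation.

(c) N/2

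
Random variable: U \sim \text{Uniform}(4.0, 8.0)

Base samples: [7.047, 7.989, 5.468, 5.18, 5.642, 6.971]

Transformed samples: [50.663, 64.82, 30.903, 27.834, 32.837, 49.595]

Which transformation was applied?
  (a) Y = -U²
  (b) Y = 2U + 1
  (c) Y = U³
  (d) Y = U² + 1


Checking option (d) Y = U² + 1:
  U = 7.047 -> Y = 50.663 ✓
  U = 7.989 -> Y = 64.82 ✓
  U = 5.468 -> Y = 30.903 ✓
All samples match this transformation.

(d) U² + 1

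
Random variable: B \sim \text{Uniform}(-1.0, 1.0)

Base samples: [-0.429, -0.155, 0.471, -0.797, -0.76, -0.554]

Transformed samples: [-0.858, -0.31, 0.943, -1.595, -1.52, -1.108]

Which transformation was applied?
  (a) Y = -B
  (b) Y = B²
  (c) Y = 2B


Checking option (c) Y = 2B:
  B = -0.429 -> Y = -0.858 ✓
  B = -0.155 -> Y = -0.31 ✓
  B = 0.471 -> Y = 0.943 ✓
All samples match this transformation.

(c) 2B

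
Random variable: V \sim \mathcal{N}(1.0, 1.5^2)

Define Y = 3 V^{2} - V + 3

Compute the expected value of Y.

E[Y] = 3*E[V²] - 1*E[V] + 3
E[V] = 1
E[V²] = Var(V) + (E[V])² = 2.25 + 1 = 3.25
E[Y] = 3*3.25 - 1*1 + 3 = 11.75

11.75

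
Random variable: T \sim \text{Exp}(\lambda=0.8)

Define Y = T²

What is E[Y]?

E[T²] = Var(T) + (E[T])² = 1.5625 + 1.5625 = 3.125

3.125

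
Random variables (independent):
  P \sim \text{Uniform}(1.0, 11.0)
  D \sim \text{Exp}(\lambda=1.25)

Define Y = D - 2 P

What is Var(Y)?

For independent RVs: Var(aX + bY) = a²Var(X) + b²Var(Y)
Var(P) = 8.3333333
Var(D) = 0.64
Var(Y) = (-2)²*8.3333333 + 1²*0.64
= 4*8.3333333 + 1*0.64 = 33.973333

33.973333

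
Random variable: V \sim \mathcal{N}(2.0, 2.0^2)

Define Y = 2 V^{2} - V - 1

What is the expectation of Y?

E[Y] = 2*E[V²] - 1*E[V] - 1
E[V] = 2
E[V²] = Var(V) + (E[V])² = 4 + 4 = 8
E[Y] = 2*8 - 1*2 - 1 = 13

13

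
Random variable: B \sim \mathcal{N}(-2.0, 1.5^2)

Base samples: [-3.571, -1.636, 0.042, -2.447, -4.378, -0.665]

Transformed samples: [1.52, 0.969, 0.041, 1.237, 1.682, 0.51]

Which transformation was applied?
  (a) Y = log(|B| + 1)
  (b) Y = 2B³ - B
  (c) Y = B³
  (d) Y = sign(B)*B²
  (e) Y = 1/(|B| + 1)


Checking option (a) Y = log(|B| + 1):
  B = -3.571 -> Y = 1.52 ✓
  B = -1.636 -> Y = 0.969 ✓
  B = 0.042 -> Y = 0.041 ✓
All samples match this transformation.

(a) log(|B| + 1)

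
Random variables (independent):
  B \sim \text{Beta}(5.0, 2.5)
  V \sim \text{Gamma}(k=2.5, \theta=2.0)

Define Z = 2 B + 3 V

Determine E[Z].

E[Z] = 2*E[B] + 3*E[V]
E[B] = 0.66666667
E[V] = 5
E[Z] = 2*0.66666667 + 3*5 = 16.333333

16.333333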